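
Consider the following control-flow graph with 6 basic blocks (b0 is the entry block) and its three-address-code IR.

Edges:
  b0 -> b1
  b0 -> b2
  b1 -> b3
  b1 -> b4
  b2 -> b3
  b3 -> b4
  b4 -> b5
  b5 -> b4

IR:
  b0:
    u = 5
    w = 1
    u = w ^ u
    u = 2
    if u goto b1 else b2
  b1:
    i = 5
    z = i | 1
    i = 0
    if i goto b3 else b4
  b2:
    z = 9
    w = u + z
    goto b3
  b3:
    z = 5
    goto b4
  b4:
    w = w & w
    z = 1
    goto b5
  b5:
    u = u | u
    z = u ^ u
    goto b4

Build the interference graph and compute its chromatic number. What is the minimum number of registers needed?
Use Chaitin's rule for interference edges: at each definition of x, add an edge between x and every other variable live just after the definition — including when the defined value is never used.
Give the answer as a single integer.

Answer: 3

Derivation:
Per-block:
  b0: def={u,w} ue=∅
  b1: def={i,z} ue=∅
  b2: def={w,z} ue={u}
  b3: def={z} ue=∅
  b4: def={w,z} ue={w}
  b5: def={u,z} ue={u}

Liveness:
  b0 li=∅ lo={u,w}
  b1 li={u,w} lo={u,w}
  b2 li={u} lo={u,w}
  b3 li={u,w} lo={u,w}
  b4 li={u,w} lo={u,w}
  b5 li={u,w} lo={u,w}

Conflict graph:
  i: {u,w}
  u: {i,w,z}
  w: {i,u,z}
  z: {u,w}

Registers:
  {i,u,w} pairwise interfere (3-clique) ⇒ χ ≥ 3
  3-colouring: R0={u}  R1={w}  R2={i,z}
  χ = 3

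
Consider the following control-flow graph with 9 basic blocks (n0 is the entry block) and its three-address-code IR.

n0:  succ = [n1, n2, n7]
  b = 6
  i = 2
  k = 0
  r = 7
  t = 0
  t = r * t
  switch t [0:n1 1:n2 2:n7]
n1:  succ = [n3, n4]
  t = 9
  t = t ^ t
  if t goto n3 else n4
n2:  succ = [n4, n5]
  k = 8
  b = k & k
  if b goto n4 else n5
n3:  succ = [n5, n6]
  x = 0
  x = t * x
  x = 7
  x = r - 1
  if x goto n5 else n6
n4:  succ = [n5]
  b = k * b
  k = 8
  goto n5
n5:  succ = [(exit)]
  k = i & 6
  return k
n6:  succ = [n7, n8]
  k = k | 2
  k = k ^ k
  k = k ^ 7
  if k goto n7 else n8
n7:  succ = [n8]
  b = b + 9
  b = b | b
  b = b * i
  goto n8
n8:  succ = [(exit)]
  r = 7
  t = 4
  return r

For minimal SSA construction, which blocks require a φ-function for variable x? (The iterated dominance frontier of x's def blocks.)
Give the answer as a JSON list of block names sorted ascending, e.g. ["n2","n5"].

Answer: ["n5", "n7", "n8"]

Working:
idom tree: n1←n0 n2←n0 n3←n1 n4←n0 n5←n0 n6←n3 n7←n0 n8←n0
Dom at joins:
  n4: preds {n1,n2}: {n0,n1} ∩ {n0,n2} = {n0}; idom=n0
  n5: preds {n2,n3,n4}: {n0,n2} ∩ {n0,n1,n3} ∩ {n0,n4} = {n0}; idom=n0
  n7: preds {n0,n6}: {n0} ∩ {n0,n1,n3,n6} = {n0}; idom=n0
  n8: preds {n6,n7}: {n0,n1,n3,n6} ∩ {n0,n7} = {n0}; idom=n0

DF derivation:
  join n4 pred n1: n1 stop@n0
  join n4 pred n2: n2 stop@n0
  join n5 pred n2: n2 stop@n0
  join n5 pred n3: n3→n1 stop@n0
  join n5 pred n4: n4 stop@n0
  join n7 pred n0: · stop@n0
  join n7 pred n6: n6→n3→n1 stop@n0
  join n8 pred n6: n6→n3→n1 stop@n0
  join n8 pred n7: n7 stop@n0
  DF(n0)=∅
  DF(n1)={n4,n5,n7,n8}
  DF(n2)={n4,n5}
  DF(n3)={n5,n7,n8}
  DF(n4)={n5}
  DF(n5)=∅
  DF(n6)={n7,n8}
  DF(n7)={n8}
  DF(n8)=∅

φ for x: defs {n3}
  DF⁺ = {n5,n7,n8}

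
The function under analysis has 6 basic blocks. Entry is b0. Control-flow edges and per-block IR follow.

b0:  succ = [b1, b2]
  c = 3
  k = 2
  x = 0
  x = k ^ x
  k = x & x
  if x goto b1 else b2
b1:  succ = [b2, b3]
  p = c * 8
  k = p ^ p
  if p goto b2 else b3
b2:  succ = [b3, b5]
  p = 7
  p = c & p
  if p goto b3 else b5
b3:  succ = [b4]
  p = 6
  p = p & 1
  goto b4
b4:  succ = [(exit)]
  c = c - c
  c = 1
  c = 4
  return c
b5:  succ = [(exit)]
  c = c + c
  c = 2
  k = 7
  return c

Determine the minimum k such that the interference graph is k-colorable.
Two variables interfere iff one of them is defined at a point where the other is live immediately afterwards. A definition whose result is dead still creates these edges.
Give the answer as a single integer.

Answer: 3

Derivation:
Per-block:
  b0: def={c,k,x} ue=∅
  b1: def={k,p} ue={c}
  b2: def={p} ue={c}
  b3: def={p} ue=∅
  b4: def={c} ue={c}
  b5: def={c,k} ue={c}

Liveness:
  b0: in=∅ out={c}
  b1: in={c} out={c}
  b2: in={c} out={c}
  b3: in={c} out={c}
  b4: in={c} out=∅
  b5: in={c} out=∅

Interference:
  c↔{k,p,x}
  k↔{c,p,x}
  p↔{c,k}
  x↔{c,k}

Colouring:
  {c,k,p} pairwise interfere (3-clique) ⇒ χ ≥ 3
  assign c→R0 k→R1 p→R2 x→R2 — no edge inside a register ⇒ χ ≤ 3
  χ = 3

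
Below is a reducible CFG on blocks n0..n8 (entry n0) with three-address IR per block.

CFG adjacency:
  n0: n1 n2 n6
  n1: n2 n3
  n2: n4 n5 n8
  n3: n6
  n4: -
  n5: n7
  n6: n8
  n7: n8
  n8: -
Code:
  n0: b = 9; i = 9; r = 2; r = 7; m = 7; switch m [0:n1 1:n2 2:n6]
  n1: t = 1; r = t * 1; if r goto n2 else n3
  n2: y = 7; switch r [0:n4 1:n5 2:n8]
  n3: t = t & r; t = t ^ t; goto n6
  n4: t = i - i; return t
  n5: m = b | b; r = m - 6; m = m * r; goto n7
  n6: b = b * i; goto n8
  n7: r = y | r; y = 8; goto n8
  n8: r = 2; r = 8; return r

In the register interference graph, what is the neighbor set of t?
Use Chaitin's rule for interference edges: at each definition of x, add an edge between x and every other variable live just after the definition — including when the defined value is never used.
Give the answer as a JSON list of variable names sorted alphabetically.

Answer: ["b", "i", "r"]

Derivation:
def/use:
  n0: def={b,i,m,r} ue=∅
  n1: def={r,t} ue=∅
  n2: def={y} ue={r}
  n3: def={t} ue={r,t}
  n4: def={t} ue={i}
  n5: def={m,r} ue={b}
  n6: def={b} ue={b,i}
  n7: def={r,y} ue={r,y}
  n8: def={r} ue=∅

Live sets:
  n0 li=∅ lo={b,i,r}
  n1 li={b,i} lo={b,i,r,t}
  n2 li={b,i,r} lo={b,i,y}
  n3 li={b,i,r,t} lo={b,i}
  n4 li={i} lo=∅
  n5 li={b,y} lo={r,y}
  n6 li={b,i} lo=∅
  n7 li={r,y} lo=∅
  n8 li=∅ lo=∅

Interference:
  b↔{i,m,r,t,y}
  i↔{b,m,r,t,y}
  m↔{b,i,r,y}
  r↔{b,i,m,t,y}
  t↔{b,i,r}
  y↔{b,i,m,r}

N(t) = ["b", "i", "r"]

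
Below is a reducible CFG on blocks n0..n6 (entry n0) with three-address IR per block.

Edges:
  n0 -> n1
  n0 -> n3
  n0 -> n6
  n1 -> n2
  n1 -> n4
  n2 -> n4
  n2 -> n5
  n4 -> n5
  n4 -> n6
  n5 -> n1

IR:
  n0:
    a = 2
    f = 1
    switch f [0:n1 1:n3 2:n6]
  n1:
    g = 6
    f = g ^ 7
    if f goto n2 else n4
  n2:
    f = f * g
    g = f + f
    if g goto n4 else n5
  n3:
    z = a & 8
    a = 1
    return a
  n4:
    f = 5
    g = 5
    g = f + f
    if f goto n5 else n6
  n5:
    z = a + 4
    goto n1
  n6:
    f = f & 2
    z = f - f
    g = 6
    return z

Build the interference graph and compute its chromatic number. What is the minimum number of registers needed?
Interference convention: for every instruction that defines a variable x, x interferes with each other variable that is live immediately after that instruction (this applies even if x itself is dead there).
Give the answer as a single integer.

def/use:
  n0: {a,f} / ∅
  n1: {f,g} / ∅
  n2: {f,g} / {f,g}
  n3: {a,z} / {a}
  n4: {f,g} / ∅
  n5: {z} / {a}
  n6: {f,g,z} / {f}

Backward fixpoint:
  live n0: ∅→{a,f}
  live n1: {a}→{a,f,g}
  live n2: {a,f,g}→{a}
  live n3: {a}→∅
  live n4: {a}→{a,f}
  live n5: {a}→{a}
  live n6: {f}→∅

Interference:
  a — {f,g,z}
  f — {a,g}
  g — {a,f,z}
  z — {a,g}

Colouring:
  {a,f,g} pairwise interfere (3-clique) ⇒ χ ≥ 3
  3-colouring: R0={a}  R1={g}  R2={f,z}
  χ = 3

Answer: 3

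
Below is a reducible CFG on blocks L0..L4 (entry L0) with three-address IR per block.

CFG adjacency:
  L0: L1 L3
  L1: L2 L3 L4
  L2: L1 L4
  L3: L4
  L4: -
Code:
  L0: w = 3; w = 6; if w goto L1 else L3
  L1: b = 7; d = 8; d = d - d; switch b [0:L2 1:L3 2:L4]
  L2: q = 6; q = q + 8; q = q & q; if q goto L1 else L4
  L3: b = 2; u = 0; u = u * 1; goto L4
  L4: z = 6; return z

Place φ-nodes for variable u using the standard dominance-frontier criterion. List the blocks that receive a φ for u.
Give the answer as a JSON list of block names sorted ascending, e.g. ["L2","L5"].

idom tree: L1←L0 L2←L1 L3←L0 L4←L0
Dom at joins:
  L1: preds {L0,L2}: {L0} ∩ {L0,L1,L2} = {L0}; idom=L0
  L3: preds {L0,L1}: {L0} ∩ {L0,L1} = {L0}; idom=L0
  L4: preds {L1,L2,L3}: {L0,L1} ∩ {L0,L1,L2} ∩ {L0,L3} = {L0}; idom=L0

Frontier:
  join L1 pred L0: · stop@L0
  join L1 pred L2: L2→L1 stop@L0
  join L3 pred L0: · stop@L0
  join L3 pred L1: L1 stop@L0
  join L4 pred L1: L1 stop@L0
  join L4 pred L2: L2→L1 stop@L0
  join L4 pred L3: L3 stop@L0
  L0: DF=∅
  L1: DF={L1,L3,L4}
  L2: DF={L1,L4}
  L3: DF={L4}
  L4: DF=∅

φ for u: defs {L3}
  DF⁺ = {L4}

Answer: ["L4"]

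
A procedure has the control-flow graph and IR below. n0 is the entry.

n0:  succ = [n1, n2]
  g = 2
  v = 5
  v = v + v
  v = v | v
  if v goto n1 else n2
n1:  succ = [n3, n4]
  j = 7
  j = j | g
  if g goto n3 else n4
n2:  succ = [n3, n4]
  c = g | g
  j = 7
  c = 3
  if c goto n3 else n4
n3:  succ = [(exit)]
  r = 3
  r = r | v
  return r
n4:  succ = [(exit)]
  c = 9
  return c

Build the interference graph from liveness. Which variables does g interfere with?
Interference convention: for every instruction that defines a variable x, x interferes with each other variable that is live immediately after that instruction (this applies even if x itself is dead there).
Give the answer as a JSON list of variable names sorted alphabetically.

Answer: ["j", "v"]

Derivation:
Block summaries:
  n0: def={g,v} ue=∅
  n1: def={j} ue={g}
  n2: def={c,j} ue={g}
  n3: def={r} ue={v}
  n4: def={c} ue=∅

Backward fixpoint:
  n0 li=∅ lo={g,v}
  n1 li={g,v} lo={v}
  n2 li={g,v} lo={v}
  n3 li={v} lo=∅
  n4 li=∅ lo=∅

Conflict graph:
  c↔{v}
  g↔{j,v}
  j↔{g,v}
  r↔{v}
  v↔{c,g,j,r}

N(g) = ["j", "v"]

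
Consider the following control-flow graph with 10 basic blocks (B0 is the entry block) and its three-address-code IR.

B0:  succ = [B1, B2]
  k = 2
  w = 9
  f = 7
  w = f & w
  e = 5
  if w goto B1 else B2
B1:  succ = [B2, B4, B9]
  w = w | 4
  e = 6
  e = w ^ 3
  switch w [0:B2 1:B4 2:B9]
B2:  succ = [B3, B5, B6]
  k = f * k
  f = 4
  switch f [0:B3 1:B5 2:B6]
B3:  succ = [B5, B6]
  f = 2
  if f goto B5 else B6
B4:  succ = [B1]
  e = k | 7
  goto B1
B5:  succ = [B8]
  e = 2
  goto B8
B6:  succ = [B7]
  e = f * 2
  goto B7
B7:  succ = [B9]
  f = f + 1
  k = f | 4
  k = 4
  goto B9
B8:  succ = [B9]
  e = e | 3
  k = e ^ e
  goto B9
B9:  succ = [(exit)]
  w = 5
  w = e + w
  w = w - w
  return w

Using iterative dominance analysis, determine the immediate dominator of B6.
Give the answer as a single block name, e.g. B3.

Answer: B2

Analysis:
idom tree: B1←B0 B2←B0 B3←B2 B4←B1 B5←B2 B6←B2 B7←B6 B8←B5 B9←B0
Dom at joins:
  B1: preds {B0,B4}: {B0} ∩ {B0,B1,B4} = {B0}; idom=B0
  B2: preds {B0,B1}: {B0} ∩ {B0,B1} = {B0}; idom=B0
  B5: preds {B2,B3}: {B0,B2} ∩ {B0,B2,B3} = {B0,B2}; idom=B2
  B6: preds {B2,B3}: {B0,B2} ∩ {B0,B2,B3} = {B0,B2}; idom=B2
  B9: preds {B1,B7,B8}: {B0,B1} ∩ {B0,B2,B6,B7} ∩ {B0,B2,B5,B8} = {B0}; idom=B0

idom(B6) = B2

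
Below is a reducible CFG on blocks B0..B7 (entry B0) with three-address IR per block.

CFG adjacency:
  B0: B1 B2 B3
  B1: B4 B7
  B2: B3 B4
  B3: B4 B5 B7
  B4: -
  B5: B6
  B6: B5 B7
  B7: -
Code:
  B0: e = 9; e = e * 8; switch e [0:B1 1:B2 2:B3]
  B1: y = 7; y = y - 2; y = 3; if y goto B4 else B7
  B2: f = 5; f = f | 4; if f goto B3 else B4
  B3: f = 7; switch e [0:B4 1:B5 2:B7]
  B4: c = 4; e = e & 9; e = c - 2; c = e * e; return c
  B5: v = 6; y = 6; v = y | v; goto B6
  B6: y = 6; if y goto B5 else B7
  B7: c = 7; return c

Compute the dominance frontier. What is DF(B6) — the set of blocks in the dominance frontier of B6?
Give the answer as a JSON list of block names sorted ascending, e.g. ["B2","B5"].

idom tree: B1←B0 B2←B0 B3←B0 B4←B0 B5←B3 B6←B5 B7←B0
Dom∩ at merges:
  B3: preds {B0,B2}: {B0} ∩ {B0,B2} = {B0}; idom=B0
  B4: preds {B1,B2,B3}: {B0,B1} ∩ {B0,B2} ∩ {B0,B3} = {B0}; idom=B0
  B5: preds {B3,B6}: {B0,B3} ∩ {B0,B3,B5,B6} = {B0,B3}; idom=B3
  B7: preds {B1,B3,B6}: {B0,B1} ∩ {B0,B3} ∩ {B0,B3,B5,B6} = {B0}; idom=B0

Frontier:
  join B3 pred B0: · stop@B0
  join B3 pred B2: B2 stop@B0
  join B4 pred B1: B1 stop@B0
  join B4 pred B2: B2 stop@B0
  join B4 pred B3: B3 stop@B0
  join B5 pred B3: · stop@B3
  join B5 pred B6: B6→B5 stop@B3
  join B7 pred B1: B1 stop@B0
  join B7 pred B3: B3 stop@B0
  join B7 pred B6: B6→B5→B3 stop@B0
  B0 → ∅
  B1 → {B4,B7}
  B2 → {B3,B4}
  B3 → {B4,B7}
  B4 → ∅
  B5 → {B5,B7}
  B6 → {B5,B7}
  B7 → ∅

DF(B6) = ["B5", "B7"]

Answer: ["B5", "B7"]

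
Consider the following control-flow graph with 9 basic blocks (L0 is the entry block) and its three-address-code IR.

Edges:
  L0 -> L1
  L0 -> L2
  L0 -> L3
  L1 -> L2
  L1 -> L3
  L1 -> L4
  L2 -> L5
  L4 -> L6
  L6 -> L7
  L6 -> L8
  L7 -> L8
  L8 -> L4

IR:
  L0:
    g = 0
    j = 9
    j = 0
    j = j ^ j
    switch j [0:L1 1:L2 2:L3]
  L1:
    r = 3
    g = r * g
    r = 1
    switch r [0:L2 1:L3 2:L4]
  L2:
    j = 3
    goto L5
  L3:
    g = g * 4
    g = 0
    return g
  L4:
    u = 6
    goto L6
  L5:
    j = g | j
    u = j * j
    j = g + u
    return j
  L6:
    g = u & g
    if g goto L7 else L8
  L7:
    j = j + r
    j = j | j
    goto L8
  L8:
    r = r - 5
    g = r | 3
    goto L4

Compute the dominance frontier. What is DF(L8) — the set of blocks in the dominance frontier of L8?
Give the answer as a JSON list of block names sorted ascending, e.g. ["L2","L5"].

idom tree: L1←L0 L2←L0 L3←L0 L4←L1 L5←L2 L6←L4 L7←L6 L8←L6
Join-block Dom:
  L2: preds {L0,L1}: {L0} ∩ {L0,L1} = {L0}; idom=L0
  L3: preds {L0,L1}: {L0} ∩ {L0,L1} = {L0}; idom=L0
  L4: preds {L1,L8}: {L0,L1} ∩ {L0,L1,L4,L6,L8} = {L0,L1}; idom=L1
  L8: preds {L6,L7}: {L0,L1,L4,L6} ∩ {L0,L1,L4,L6,L7} = {L0,L1,L4,L6}; idom=L6

DF derivation:
  L2←L0: walk · to L0
  L2←L1: walk L1 to L0
  L3←L0: walk · to L0
  L3←L1: walk L1 to L0
  L4←L1: walk · to L1
  L4←L8: walk L8→L6→L4 to L1
  L8←L6: walk · to L6
  L8←L7: walk L7 to L6
  L0: DF=∅
  L1: DF={L2,L3}
  L2: DF=∅
  L3: DF=∅
  L4: DF={L4}
  L5: DF=∅
  L6: DF={L4}
  L7: DF={L8}
  L8: DF={L4}

DF(L8) = ["L4"]

Answer: ["L4"]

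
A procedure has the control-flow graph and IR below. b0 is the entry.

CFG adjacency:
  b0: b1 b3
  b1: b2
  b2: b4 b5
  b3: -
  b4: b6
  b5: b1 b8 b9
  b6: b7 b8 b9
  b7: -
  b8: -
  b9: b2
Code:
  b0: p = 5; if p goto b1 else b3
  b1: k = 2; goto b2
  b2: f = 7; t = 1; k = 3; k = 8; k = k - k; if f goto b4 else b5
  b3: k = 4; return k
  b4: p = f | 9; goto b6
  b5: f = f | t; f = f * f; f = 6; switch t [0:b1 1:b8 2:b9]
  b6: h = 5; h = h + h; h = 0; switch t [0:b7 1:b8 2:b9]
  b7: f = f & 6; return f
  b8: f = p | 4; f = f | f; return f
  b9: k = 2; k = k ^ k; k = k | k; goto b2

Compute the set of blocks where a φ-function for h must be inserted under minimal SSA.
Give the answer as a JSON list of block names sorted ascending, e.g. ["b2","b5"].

Answer: ["b1", "b2", "b8", "b9"]

Analysis:
idom tree: b1←b0 b2←b1 b3←b0 b4←b2 b5←b2 b6←b4 b7←b6 b8←b2 b9←b2
Dom at joins:
  b1: preds {b0,b5}: {b0} ∩ {b0,b1,b2,b5} = {b0}; idom=b0
  b2: preds {b1,b9}: {b0,b1} ∩ {b0,b1,b2,b9} = {b0,b1}; idom=b1
  b8: preds {b5,b6}: {b0,b1,b2,b5} ∩ {b0,b1,b2,b4,b6} = {b0,b1,b2}; idom=b2
  b9: preds {b5,b6}: {b0,b1,b2,b5} ∩ {b0,b1,b2,b4,b6} = {b0,b1,b2}; idom=b2

Frontier:
  join b1 pred b0: · stop@b0
  join b1 pred b5: b5→b2→b1 stop@b0
  join b2 pred b1: · stop@b1
  join b2 pred b9: b9→b2 stop@b1
  join b8 pred b5: b5 stop@b2
  join b8 pred b6: b6→b4 stop@b2
  join b9 pred b5: b5 stop@b2
  join b9 pred b6: b6→b4 stop@b2
  DF(b0)=∅
  DF(b1)={b1}
  DF(b2)={b1,b2}
  DF(b3)=∅
  DF(b4)={b8,b9}
  DF(b5)={b1,b8,b9}
  DF(b6)={b8,b9}
  DF(b7)=∅
  DF(b8)=∅
  DF(b9)={b2}

φ for h: defs {b6}
  DF⁺ = {b1,b2,b8,b9}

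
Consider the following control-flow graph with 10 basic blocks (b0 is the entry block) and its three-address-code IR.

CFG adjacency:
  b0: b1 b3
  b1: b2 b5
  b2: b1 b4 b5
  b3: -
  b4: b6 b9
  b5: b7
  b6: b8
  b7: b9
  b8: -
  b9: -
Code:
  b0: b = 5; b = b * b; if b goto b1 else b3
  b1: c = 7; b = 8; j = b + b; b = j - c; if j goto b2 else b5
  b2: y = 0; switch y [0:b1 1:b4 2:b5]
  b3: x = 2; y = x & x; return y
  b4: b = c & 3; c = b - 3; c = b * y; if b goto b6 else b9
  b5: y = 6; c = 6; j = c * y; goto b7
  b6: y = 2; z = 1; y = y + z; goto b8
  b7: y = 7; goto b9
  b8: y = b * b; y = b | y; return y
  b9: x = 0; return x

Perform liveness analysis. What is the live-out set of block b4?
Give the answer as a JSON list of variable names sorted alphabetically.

Block summaries:
  b0: {b} / ∅
  b1: {b,c,j} / ∅
  b2: {y} / ∅
  b3: {x,y} / ∅
  b4: {b,c} / {c,y}
  b5: {c,j,y} / ∅
  b6: {y,z} / ∅
  b7: {y} / ∅
  b8: {y} / {b}
  b9: {x} / ∅

Live sets:
  b0: in=∅ out=∅
  b1: in=∅ out={c}
  b2: in={c} out={c,y}
  b3: in=∅ out=∅
  b4: in={c,y} out={b}
  b5: in=∅ out=∅
  b6: in={b} out={b}
  b7: in=∅ out=∅
  b8: in={b} out=∅
  b9: in=∅ out=∅

live-out(b4) = ["b"]

Answer: ["b"]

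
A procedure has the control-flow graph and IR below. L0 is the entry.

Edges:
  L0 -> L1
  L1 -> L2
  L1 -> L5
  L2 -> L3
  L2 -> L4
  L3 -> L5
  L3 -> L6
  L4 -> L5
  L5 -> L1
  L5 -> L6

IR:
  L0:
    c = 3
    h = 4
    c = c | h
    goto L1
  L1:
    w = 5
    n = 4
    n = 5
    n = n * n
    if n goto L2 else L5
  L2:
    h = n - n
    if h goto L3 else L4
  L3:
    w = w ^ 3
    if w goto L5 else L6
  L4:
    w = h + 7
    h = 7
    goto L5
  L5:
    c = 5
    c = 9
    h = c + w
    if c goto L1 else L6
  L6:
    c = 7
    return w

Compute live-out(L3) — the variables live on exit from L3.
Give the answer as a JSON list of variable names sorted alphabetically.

Answer: ["w"]

Working:
def/use:
  L0: {c,h} / ∅
  L1: {n,w} / ∅
  L2: {h} / {n}
  L3: {w} / {w}
  L4: {h,w} / {h}
  L5: {c,h} / {w}
  L6: {c} / {w}

Backward fixpoint:
  L0: in=∅ out=∅
  L1: in=∅ out={n,w}
  L2: in={n,w} out={h,w}
  L3: in={w} out={w}
  L4: in={h} out={w}
  L5: in={w} out={w}
  L6: in={w} out=∅

live-out(L3) = ["w"]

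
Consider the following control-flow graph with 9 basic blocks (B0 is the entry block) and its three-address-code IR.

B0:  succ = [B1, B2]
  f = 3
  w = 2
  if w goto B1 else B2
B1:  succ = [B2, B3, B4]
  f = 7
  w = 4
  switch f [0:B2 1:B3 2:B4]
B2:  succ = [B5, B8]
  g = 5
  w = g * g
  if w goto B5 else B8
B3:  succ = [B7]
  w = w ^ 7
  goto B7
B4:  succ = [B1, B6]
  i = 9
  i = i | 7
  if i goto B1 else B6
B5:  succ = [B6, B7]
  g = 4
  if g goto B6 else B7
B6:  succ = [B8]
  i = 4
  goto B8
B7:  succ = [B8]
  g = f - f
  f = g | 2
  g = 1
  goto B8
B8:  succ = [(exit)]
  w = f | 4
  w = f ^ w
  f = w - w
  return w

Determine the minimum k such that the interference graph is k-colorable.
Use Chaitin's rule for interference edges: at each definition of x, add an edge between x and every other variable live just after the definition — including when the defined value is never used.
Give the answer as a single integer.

Answer: 2

Working:
Per-block:
  B0: def={f,w} ue=∅
  B1: def={f,w} ue=∅
  B2: def={g,w} ue=∅
  B3: def={w} ue={w}
  B4: def={i} ue=∅
  B5: def={g} ue=∅
  B6: def={i} ue=∅
  B7: def={f,g} ue={f}
  B8: def={f,w} ue={f}

Liveness:
  B0 li=∅ lo={f}
  B1 li=∅ lo={f,w}
  B2 li={f} lo={f}
  B3 li={f,w} lo={f}
  B4 li={f} lo={f}
  B5 li={f} lo={f}
  B6 li={f} lo={f}
  B7 li={f} lo={f}
  B8 li={f} lo=∅

Interference:
  f — {g,i,w}
  g — {f}
  i — {f}
  w — {f}

Chromatic number:
  {f,g} pairwise interfere (2-clique) ⇒ χ ≥ 2
  assign f→r0 g→r1 i→r1 w→r1 — no edge inside a register ⇒ χ ≤ 2
  χ = 2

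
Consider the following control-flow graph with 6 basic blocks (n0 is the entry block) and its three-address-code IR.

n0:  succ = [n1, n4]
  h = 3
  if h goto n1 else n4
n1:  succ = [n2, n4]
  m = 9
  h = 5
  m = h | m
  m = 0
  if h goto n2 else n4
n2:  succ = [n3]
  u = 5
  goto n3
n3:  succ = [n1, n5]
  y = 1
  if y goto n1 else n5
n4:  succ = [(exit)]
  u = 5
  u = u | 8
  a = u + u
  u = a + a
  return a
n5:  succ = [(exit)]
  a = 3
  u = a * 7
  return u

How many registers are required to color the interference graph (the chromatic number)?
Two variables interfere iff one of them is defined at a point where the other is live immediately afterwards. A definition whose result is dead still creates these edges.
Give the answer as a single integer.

Answer: 2

Analysis:
Block summaries:
  n0: def={h} ue=∅
  n1: def={h,m} ue=∅
  n2: def={u} ue=∅
  n3: def={y} ue=∅
  n4: def={a,u} ue=∅
  n5: def={a,u} ue=∅

Live sets:
  live n0: ∅→∅
  live n1: ∅→∅
  live n2: ∅→∅
  live n3: ∅→∅
  live n4: ∅→∅
  live n5: ∅→∅

Interfere edges:
  a↔{u}
  h↔{m}
  m↔{h}
  u↔{a}
  y↔∅

Chromatic number:
  lower bound: {a,u} mutually conflict ⇒ χ ≥ 2
  2-colouring: c0={a,h,y}  c1={m,u}
  χ = 2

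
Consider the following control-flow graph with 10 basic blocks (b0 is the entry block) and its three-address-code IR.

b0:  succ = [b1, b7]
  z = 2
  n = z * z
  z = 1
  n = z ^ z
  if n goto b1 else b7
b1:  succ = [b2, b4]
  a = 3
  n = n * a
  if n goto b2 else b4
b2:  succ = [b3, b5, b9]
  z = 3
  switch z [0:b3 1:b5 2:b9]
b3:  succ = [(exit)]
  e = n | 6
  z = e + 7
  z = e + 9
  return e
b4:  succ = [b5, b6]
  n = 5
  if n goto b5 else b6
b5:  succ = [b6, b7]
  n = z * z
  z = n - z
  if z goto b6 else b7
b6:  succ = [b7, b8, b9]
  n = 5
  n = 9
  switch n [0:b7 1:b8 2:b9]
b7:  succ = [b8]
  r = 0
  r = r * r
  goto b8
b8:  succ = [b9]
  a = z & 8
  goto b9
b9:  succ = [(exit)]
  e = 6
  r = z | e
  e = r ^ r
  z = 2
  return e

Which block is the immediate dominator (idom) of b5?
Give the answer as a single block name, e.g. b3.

Answer: b1

Working:
idom tree: b1←b0 b2←b1 b3←b2 b4←b1 b5←b1 b6←b1 b7←b0 b8←b0 b9←b0
Dom∩ at merges:
  b5: preds {b2,b4}: {b0,b1,b2} ∩ {b0,b1,b4} = {b0,b1}; idom=b1
  b6: preds {b4,b5}: {b0,b1,b4} ∩ {b0,b1,b5} = {b0,b1}; idom=b1
  b7: preds {b0,b5,b6}: {b0} ∩ {b0,b1,b5} ∩ {b0,b1,b6} = {b0}; idom=b0
  b8: preds {b6,b7}: {b0,b1,b6} ∩ {b0,b7} = {b0}; idom=b0
  b9: preds {b2,b6,b8}: {b0,b1,b2} ∩ {b0,b1,b6} ∩ {b0,b8} = {b0}; idom=b0

idom(b5) = b1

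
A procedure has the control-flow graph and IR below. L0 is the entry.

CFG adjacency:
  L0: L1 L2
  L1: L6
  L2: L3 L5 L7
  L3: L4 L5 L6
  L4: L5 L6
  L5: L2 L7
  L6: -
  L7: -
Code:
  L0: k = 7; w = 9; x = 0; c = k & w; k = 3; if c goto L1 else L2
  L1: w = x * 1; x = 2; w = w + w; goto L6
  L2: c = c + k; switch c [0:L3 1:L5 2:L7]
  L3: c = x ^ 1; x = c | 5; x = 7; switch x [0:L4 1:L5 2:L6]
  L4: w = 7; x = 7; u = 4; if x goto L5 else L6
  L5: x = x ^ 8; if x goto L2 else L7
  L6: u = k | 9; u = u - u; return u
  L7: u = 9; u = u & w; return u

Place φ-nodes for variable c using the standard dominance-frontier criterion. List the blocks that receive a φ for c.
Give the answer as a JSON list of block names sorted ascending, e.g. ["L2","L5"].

idom tree: L1←L0 L2←L0 L3←L2 L4←L3 L5←L2 L6←L0 L7←L2
Dom at joins:
  L2: preds {L0,L5}: {L0} ∩ {L0,L2,L5} = {L0}; idom=L0
  L5: preds {L2,L3,L4}: {L0,L2} ∩ {L0,L2,L3} ∩ {L0,L2,L3,L4} = {L0,L2}; idom=L2
  L6: preds {L1,L3,L4}: {L0,L1} ∩ {L0,L2,L3} ∩ {L0,L2,L3,L4} = {L0}; idom=L0
  L7: preds {L2,L5}: {L0,L2} ∩ {L0,L2,L5} = {L0,L2}; idom=L2

DF derivation:
  L2←L0: walk · to L0
  L2←L5: walk L5→L2 to L0
  L5←L2: walk · to L2
  L5←L3: walk L3 to L2
  L5←L4: walk L4→L3 to L2
  L6←L1: walk L1 to L0
  L6←L3: walk L3→L2 to L0
  L6←L4: walk L4→L3→L2 to L0
  L7←L2: walk · to L2
  L7←L5: walk L5 to L2
  DF(L0)=∅
  DF(L1)={L6}
  DF(L2)={L2,L6}
  DF(L3)={L5,L6}
  DF(L4)={L5,L6}
  DF(L5)={L2,L7}
  DF(L6)=∅
  DF(L7)=∅

φ for c: defs {L0,L2,L3}
  DF⁺ = {L2,L5,L6,L7}

Answer: ["L2", "L5", "L6", "L7"]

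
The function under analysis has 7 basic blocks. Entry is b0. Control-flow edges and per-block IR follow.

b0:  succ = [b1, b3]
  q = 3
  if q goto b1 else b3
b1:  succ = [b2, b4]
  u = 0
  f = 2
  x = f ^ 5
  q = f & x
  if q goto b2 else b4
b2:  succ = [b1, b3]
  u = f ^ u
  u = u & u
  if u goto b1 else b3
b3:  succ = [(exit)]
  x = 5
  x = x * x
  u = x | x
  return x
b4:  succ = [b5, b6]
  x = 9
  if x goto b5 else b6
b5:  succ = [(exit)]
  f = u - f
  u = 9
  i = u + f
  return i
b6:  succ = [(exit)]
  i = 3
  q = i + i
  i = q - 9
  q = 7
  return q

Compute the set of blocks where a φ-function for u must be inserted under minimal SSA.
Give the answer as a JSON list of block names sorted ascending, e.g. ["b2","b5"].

idom tree: b1←b0 b2←b1 b3←b0 b4←b1 b5←b4 b6←b4
Dom at joins:
  b1: preds {b0,b2}: {b0} ∩ {b0,b1,b2} = {b0}; idom=b0
  b3: preds {b0,b2}: {b0} ∩ {b0,b1,b2} = {b0}; idom=b0

Frontier:
  join b1 pred b0: · stop@b0
  join b1 pred b2: b2→b1 stop@b0
  join b3 pred b0: · stop@b0
  join b3 pred b2: b2→b1 stop@b0
  DF(b0)=∅
  DF(b1)={b1,b3}
  DF(b2)={b1,b3}
  DF(b3)=∅
  DF(b4)=∅
  DF(b5)=∅
  DF(b6)=∅

φ for u: defs {b1,b2,b3,b5}
  DF⁺ = {b1,b3}

Answer: ["b1", "b3"]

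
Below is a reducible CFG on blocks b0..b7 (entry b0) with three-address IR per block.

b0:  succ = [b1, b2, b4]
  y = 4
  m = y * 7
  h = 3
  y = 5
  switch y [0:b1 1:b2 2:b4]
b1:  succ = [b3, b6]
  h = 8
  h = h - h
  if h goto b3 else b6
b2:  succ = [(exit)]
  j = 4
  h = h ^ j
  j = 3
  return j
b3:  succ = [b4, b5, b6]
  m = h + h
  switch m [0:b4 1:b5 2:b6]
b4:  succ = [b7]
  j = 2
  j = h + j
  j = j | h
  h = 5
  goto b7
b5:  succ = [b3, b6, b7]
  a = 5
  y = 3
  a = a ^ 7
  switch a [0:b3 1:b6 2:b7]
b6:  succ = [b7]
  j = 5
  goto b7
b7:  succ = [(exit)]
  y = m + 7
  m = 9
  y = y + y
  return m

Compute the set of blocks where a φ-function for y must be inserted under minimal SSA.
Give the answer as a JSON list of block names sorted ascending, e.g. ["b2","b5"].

Answer: ["b3", "b4", "b6", "b7"]

Derivation:
idom tree: b1←b0 b2←b0 b3←b1 b4←b0 b5←b3 b6←b1 b7←b0
Dom at joins:
  b3: preds {b1,b5}: {b0,b1} ∩ {b0,b1,b3,b5} = {b0,b1}; idom=b1
  b4: preds {b0,b3}: {b0} ∩ {b0,b1,b3} = {b0}; idom=b0
  b6: preds {b1,b3,b5}: {b0,b1} ∩ {b0,b1,b3} ∩ {b0,b1,b3,b5} = {b0,b1}; idom=b1
  b7: preds {b4,b5,b6}: {b0,b4} ∩ {b0,b1,b3,b5} ∩ {b0,b1,b6} = {b0}; idom=b0

DF walk-up:
  b3←b1: walk · to b1
  b3←b5: walk b5→b3 to b1
  b4←b0: walk · to b0
  b4←b3: walk b3→b1 to b0
  b6←b1: walk · to b1
  b6←b3: walk b3 to b1
  b6←b5: walk b5→b3 to b1
  b7←b4: walk b4 to b0
  b7←b5: walk b5→b3→b1 to b0
  b7←b6: walk b6→b1 to b0
  DF(b0)=∅
  DF(b1)={b4,b7}
  DF(b2)=∅
  DF(b3)={b3,b4,b6,b7}
  DF(b4)={b7}
  DF(b5)={b3,b6,b7}
  DF(b6)={b7}
  DF(b7)=∅

φ for y: defs {b0,b5,b7}
  DF⁺ = {b3,b4,b6,b7}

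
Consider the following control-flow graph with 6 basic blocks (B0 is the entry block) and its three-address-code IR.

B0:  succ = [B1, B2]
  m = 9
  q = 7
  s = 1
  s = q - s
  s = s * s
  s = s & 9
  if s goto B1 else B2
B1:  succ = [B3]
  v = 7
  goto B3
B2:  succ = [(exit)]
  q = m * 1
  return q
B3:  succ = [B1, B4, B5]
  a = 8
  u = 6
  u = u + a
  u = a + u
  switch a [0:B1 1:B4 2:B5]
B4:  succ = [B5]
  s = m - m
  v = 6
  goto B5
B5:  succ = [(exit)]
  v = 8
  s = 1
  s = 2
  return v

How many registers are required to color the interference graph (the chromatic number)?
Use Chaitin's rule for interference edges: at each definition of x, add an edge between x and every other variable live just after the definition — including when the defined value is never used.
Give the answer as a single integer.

Block summaries:
  B0: def={m,q,s} ue=∅
  B1: def={v} ue=∅
  B2: def={q} ue={m}
  B3: def={a,u} ue=∅
  B4: def={s,v} ue={m}
  B5: def={s,v} ue=∅

Backward fixpoint:
  live B0: ∅→{m}
  live B1: {m}→{m}
  live B2: {m}→∅
  live B3: {m}→{m}
  live B4: {m}→∅
  live B5: ∅→∅

Interference:
  a — {m,u}
  m — {a,q,s,u,v}
  q — {m,s}
  s — {m,q,v}
  u — {a,m}
  v — {m,s}

Chromatic number:
  {a,m,u} pairwise interfere (3-clique) ⇒ χ ≥ 3
  assign a→c1 m→c0 q→c2 s→c1 u→c2 v→c2 — no edge inside a register ⇒ χ ≤ 3
  χ = 3

Answer: 3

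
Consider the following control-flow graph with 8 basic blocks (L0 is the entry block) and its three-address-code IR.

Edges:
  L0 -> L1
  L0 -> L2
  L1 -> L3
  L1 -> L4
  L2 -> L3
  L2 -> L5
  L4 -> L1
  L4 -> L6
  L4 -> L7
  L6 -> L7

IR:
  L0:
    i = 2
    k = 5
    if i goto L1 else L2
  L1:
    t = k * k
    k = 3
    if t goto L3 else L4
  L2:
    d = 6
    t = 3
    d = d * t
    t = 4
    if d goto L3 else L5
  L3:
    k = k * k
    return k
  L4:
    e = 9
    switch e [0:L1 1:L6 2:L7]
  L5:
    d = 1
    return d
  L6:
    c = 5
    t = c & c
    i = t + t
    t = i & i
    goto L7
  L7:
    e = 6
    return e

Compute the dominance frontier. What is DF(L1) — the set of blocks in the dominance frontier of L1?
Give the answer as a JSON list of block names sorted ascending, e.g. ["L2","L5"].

idom tree: L1←L0 L2←L0 L3←L0 L4←L1 L5←L2 L6←L4 L7←L4
Dom at joins:
  L1: preds {L0,L4}: {L0} ∩ {L0,L1,L4} = {L0}; idom=L0
  L3: preds {L1,L2}: {L0,L1} ∩ {L0,L2} = {L0}; idom=L0
  L7: preds {L4,L6}: {L0,L1,L4} ∩ {L0,L1,L4,L6} = {L0,L1,L4}; idom=L4

DF walk-up:
  join L1 pred L0: · stop@L0
  join L1 pred L4: L4→L1 stop@L0
  join L3 pred L1: L1 stop@L0
  join L3 pred L2: L2 stop@L0
  join L7 pred L4: · stop@L4
  join L7 pred L6: L6 stop@L4
  L0: DF=∅
  L1: DF={L1,L3}
  L2: DF={L3}
  L3: DF=∅
  L4: DF={L1}
  L5: DF=∅
  L6: DF={L7}
  L7: DF=∅

DF(L1) = ["L1", "L3"]

Answer: ["L1", "L3"]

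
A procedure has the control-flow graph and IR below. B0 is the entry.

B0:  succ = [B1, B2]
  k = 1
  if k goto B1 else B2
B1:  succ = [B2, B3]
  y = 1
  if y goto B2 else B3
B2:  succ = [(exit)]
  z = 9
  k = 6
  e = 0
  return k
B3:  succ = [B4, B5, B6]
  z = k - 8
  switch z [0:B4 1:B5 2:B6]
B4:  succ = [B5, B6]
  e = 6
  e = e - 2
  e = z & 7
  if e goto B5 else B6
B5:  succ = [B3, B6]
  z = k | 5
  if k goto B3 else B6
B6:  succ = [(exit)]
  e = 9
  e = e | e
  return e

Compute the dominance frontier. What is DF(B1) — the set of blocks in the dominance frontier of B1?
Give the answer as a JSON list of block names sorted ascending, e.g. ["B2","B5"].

idom tree: B1←B0 B2←B0 B3←B1 B4←B3 B5←B3 B6←B3
Dom∩ at merges:
  B2: preds {B0,B1}: {B0} ∩ {B0,B1} = {B0}; idom=B0
  B3: preds {B1,B5}: {B0,B1} ∩ {B0,B1,B3,B5} = {B0,B1}; idom=B1
  B5: preds {B3,B4}: {B0,B1,B3} ∩ {B0,B1,B3,B4} = {B0,B1,B3}; idom=B3
  B6: preds {B3,B4,B5}: {B0,B1,B3} ∩ {B0,B1,B3,B4} ∩ {B0,B1,B3,B5} = {B0,B1,B3}; idom=B3

DF walk-up:
  B2←B0: walk · to B0
  B2←B1: walk B1 to B0
  B3←B1: walk · to B1
  B3←B5: walk B5→B3 to B1
  B5←B3: walk · to B3
  B5←B4: walk B4 to B3
  B6←B3: walk · to B3
  B6←B4: walk B4 to B3
  B6←B5: walk B5 to B3
  B0: DF=∅
  B1: DF={B2}
  B2: DF=∅
  B3: DF={B3}
  B4: DF={B5,B6}
  B5: DF={B3,B6}
  B6: DF=∅

DF(B1) = ["B2"]

Answer: ["B2"]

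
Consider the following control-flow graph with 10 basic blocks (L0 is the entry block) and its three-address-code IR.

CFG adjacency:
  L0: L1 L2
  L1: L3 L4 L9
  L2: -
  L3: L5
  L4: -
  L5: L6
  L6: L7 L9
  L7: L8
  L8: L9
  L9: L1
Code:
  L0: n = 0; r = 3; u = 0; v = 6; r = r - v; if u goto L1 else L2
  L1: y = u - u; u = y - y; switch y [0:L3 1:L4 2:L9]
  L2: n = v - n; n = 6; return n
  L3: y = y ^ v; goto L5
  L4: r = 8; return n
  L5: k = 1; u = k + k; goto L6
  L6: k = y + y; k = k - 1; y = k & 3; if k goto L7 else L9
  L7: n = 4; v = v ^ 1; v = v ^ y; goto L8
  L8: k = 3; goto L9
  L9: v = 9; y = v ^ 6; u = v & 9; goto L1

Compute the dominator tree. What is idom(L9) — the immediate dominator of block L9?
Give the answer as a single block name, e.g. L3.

idom tree: L1←L0 L2←L0 L3←L1 L4←L1 L5←L3 L6←L5 L7←L6 L8←L7 L9←L1
Dom∩ at merges:
  L1: preds {L0,L9}: {L0} ∩ {L0,L1,L9} = {L0}; idom=L0
  L9: preds {L1,L6,L8}: {L0,L1} ∩ {L0,L1,L3,L5,L6} ∩ {L0,L1,L3,L5,L6,L7,L8} = {L0,L1}; idom=L1

idom(L9) = L1

Answer: L1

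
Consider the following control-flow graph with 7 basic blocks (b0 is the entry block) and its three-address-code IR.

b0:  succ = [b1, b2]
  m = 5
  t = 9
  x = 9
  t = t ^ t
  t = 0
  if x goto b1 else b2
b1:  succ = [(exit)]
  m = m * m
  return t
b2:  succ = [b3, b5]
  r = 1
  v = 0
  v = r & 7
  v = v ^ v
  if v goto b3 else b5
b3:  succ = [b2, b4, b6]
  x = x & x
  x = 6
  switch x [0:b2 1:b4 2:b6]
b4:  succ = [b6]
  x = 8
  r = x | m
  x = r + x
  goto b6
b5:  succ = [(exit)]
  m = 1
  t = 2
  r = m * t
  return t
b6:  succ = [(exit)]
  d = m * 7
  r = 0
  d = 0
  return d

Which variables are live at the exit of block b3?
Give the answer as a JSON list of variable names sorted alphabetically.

Answer: ["m", "x"]

Derivation:
def/use:
  b0 def {m,t,x} use ∅
  b1 def {m} use {m,t}
  b2 def {r,v} use ∅
  b3 def {x} use {x}
  b4 def {r,x} use {m}
  b5 def {m,r,t} use ∅
  b6 def {d,r} use {m}

Liveness:
  live b0: ∅→{m,t,x}
  live b1: {m,t}→∅
  live b2: {m,x}→{m,x}
  live b3: {m,x}→{m,x}
  live b4: {m}→{m}
  live b5: ∅→∅
  live b6: {m}→∅

live-out(b3) = ["m", "x"]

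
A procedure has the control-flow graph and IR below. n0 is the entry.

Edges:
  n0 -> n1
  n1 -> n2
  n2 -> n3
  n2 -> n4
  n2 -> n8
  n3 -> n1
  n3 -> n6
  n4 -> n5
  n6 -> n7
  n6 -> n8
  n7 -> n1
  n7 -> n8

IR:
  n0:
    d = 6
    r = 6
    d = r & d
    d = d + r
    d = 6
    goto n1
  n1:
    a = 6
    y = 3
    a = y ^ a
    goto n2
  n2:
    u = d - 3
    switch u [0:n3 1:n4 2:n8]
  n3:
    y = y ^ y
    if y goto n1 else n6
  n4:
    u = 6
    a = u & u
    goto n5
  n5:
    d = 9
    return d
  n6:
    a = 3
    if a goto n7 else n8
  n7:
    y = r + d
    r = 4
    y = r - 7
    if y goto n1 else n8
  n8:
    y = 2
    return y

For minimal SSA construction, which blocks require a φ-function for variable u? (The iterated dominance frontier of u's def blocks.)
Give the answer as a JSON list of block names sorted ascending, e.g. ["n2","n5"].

idom tree: n1←n0 n2←n1 n3←n2 n4←n2 n5←n4 n6←n3 n7←n6 n8←n2
Dom at joins:
  n1: preds {n0,n3,n7}: {n0} ∩ {n0,n1,n2,n3} ∩ {n0,n1,n2,n3,n6,n7} = {n0}; idom=n0
  n8: preds {n2,n6,n7}: {n0,n1,n2} ∩ {n0,n1,n2,n3,n6} ∩ {n0,n1,n2,n3,n6,n7} = {n0,n1,n2}; idom=n2

DF walk-up:
  n1←n0: walk · to n0
  n1←n3: walk n3→n2→n1 to n0
  n1←n7: walk n7→n6→n3→n2→n1 to n0
  n8←n2: walk · to n2
  n8←n6: walk n6→n3 to n2
  n8←n7: walk n7→n6→n3 to n2
  n0: DF=∅
  n1: DF={n1}
  n2: DF={n1}
  n3: DF={n1,n8}
  n4: DF=∅
  n5: DF=∅
  n6: DF={n1,n8}
  n7: DF={n1,n8}
  n8: DF=∅

φ for u: defs {n2,n4}
  DF⁺ = {n1}

Answer: ["n1"]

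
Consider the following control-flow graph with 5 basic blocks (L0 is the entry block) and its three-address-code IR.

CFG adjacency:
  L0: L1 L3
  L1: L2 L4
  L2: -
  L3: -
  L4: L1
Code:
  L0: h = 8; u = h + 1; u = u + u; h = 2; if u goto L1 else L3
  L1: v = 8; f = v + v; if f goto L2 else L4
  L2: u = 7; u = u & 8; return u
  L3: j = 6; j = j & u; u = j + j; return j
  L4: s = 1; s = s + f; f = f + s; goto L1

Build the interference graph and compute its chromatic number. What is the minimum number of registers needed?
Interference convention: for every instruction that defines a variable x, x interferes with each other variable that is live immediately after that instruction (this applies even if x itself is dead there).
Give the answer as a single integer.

Answer: 2

Working:
Per-block:
  L0 def {h,u} use ∅
  L1 def {f,v} use ∅
  L2 def {u} use ∅
  L3 def {j,u} use {u}
  L4 def {f,s} use {f}

Live sets:
  L0: in=∅ out={u}
  L1: in=∅ out={f}
  L2: in=∅ out=∅
  L3: in={u} out=∅
  L4: in={f} out=∅

Conflict graph:
  f: {s}
  h: {u}
  j: {u}
  s: {f}
  u: {h,j}
  v: ∅

Chromatic number:
  clique {f,s} ⇒ need ≥ 2
  2-colouring: c0={f,u,v}  c1={h,j,s}
  χ = 2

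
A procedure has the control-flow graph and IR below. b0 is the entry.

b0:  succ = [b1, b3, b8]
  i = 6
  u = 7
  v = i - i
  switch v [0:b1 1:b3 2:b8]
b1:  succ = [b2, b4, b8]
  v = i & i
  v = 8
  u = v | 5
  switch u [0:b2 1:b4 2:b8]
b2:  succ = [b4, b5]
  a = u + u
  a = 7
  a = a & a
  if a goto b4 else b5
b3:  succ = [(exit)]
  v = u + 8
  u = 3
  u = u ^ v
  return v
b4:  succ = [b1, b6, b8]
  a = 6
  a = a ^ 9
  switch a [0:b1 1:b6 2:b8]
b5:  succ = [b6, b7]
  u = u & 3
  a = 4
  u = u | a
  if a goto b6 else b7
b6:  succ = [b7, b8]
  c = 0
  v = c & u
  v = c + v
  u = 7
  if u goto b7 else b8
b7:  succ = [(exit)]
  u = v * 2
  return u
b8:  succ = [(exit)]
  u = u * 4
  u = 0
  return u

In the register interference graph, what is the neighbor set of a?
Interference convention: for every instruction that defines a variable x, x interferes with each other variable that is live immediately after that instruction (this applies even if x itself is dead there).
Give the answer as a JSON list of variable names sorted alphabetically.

Block summaries:
  b0: def={i,u,v} ue=∅
  b1: def={u,v} ue={i}
  b2: def={a} ue={u}
  b3: def={u,v} ue={u}
  b4: def={a} ue=∅
  b5: def={a,u} ue={u}
  b6: def={c,u,v} ue={u}
  b7: def={u} ue={v}
  b8: def={u} ue={u}

Backward fixpoint:
  b0: in=∅ out={i,u}
  b1: in={i} out={i,u,v}
  b2: in={i,u,v} out={i,u,v}
  b3: in={u} out=∅
  b4: in={i,u} out={i,u}
  b5: in={u,v} out={u,v}
  b6: in={u} out={u,v}
  b7: in={v} out=∅
  b8: in={u} out=∅

Conflict graph:
  a — {i,u,v}
  c — {u,v}
  i — {a,u,v}
  u — {a,c,i,v}
  v — {a,c,i,u}

N(a) = ["i", "u", "v"]

Answer: ["i", "u", "v"]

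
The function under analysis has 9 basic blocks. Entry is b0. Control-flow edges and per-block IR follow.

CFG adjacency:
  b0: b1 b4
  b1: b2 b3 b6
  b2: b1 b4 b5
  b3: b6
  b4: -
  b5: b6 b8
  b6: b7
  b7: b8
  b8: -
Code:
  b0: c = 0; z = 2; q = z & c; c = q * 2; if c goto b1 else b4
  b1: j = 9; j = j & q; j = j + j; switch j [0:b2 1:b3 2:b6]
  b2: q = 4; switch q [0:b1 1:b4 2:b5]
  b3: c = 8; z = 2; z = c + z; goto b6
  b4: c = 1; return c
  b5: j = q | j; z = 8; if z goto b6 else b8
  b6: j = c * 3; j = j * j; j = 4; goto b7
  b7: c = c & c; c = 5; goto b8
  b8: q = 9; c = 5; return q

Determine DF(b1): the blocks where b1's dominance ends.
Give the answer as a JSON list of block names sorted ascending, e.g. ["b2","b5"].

Answer: ["b1", "b4"]

Analysis:
idom tree: b1←b0 b2←b1 b3←b1 b4←b0 b5←b2 b6←b1 b7←b6 b8←b1
Dom∩ at merges:
  b1: preds {b0,b2}: {b0} ∩ {b0,b1,b2} = {b0}; idom=b0
  b4: preds {b0,b2}: {b0} ∩ {b0,b1,b2} = {b0}; idom=b0
  b6: preds {b1,b3,b5}: {b0,b1} ∩ {b0,b1,b3} ∩ {b0,b1,b2,b5} = {b0,b1}; idom=b1
  b8: preds {b5,b7}: {b0,b1,b2,b5} ∩ {b0,b1,b6,b7} = {b0,b1}; idom=b1

DF walk-up:
  join b1 pred b0: · stop@b0
  join b1 pred b2: b2→b1 stop@b0
  join b4 pred b0: · stop@b0
  join b4 pred b2: b2→b1 stop@b0
  join b6 pred b1: · stop@b1
  join b6 pred b3: b3 stop@b1
  join b6 pred b5: b5→b2 stop@b1
  join b8 pred b5: b5→b2 stop@b1
  join b8 pred b7: b7→b6 stop@b1
  DF(b0)=∅
  DF(b1)={b1,b4}
  DF(b2)={b1,b4,b6,b8}
  DF(b3)={b6}
  DF(b4)=∅
  DF(b5)={b6,b8}
  DF(b6)={b8}
  DF(b7)={b8}
  DF(b8)=∅

DF(b1) = ["b1", "b4"]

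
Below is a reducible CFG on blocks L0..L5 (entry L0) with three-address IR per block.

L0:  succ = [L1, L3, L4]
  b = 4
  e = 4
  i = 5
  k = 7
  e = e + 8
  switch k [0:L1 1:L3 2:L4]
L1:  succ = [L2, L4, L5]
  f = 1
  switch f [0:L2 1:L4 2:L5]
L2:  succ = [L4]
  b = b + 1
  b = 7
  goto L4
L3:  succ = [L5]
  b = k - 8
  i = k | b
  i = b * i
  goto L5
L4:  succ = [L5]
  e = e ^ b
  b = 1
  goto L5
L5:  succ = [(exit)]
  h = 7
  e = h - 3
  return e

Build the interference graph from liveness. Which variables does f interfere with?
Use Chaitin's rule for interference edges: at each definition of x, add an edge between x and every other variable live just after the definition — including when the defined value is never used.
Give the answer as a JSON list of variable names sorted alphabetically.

Answer: ["b", "e"]

Working:
Per-block:
  L0 def {b,e,i,k} use ∅
  L1 def {f} use ∅
  L2 def {b} use {b}
  L3 def {b,i} use {k}
  L4 def {b,e} use {b,e}
  L5 def {e,h} use ∅

Live sets:
  L0 li=∅ lo={b,e,k}
  L1 li={b,e} lo={b,e}
  L2 li={b,e} lo={b,e}
  L3 li={k} lo=∅
  L4 li={b,e} lo=∅
  L5 li=∅ lo=∅

Interfere edges:
  b: {e,f,i,k}
  e: {b,f,i,k}
  f: {b,e}
  h: ∅
  i: {b,e}
  k: {b,e}

N(f) = ["b", "e"]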